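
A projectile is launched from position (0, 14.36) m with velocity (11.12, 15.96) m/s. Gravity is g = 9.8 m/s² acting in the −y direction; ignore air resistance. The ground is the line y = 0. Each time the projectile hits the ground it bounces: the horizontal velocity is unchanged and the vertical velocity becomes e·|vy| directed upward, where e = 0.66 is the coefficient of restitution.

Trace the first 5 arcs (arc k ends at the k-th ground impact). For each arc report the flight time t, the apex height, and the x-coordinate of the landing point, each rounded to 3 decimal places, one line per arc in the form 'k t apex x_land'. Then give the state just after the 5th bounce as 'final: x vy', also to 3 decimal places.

1 3.991 27.356 44.384
2 3.119 11.916 79.066
3 2.058 5.191 101.957
4 1.359 2.261 117.064
5 0.897 0.985 127.035
final: 127.035 2.900

Arc 1: start y=14.360, vy=15.960 → t=3.991, apex=27.356, x_land=44.384, impact vy=-23.156
  bounce: vy ← 0.66·23.156 = 15.283
Arc 2: start y=0.000, vy=15.283 → t=3.119, apex=11.916, x_land=79.066, impact vy=-15.283
  bounce: vy ← 0.66·15.283 = 10.087
Arc 3: start y=0.000, vy=10.087 → t=2.058, apex=5.191, x_land=101.957, impact vy=-10.087
  bounce: vy ← 0.66·10.087 = 6.657
Arc 4: start y=0.000, vy=6.657 → t=1.359, apex=2.261, x_land=117.064, impact vy=-6.657
  bounce: vy ← 0.66·6.657 = 4.394
Arc 5: start y=0.000, vy=4.394 → t=0.897, apex=0.985, x_land=127.035, impact vy=-4.394
  bounce: vy ← 0.66·4.394 = 2.900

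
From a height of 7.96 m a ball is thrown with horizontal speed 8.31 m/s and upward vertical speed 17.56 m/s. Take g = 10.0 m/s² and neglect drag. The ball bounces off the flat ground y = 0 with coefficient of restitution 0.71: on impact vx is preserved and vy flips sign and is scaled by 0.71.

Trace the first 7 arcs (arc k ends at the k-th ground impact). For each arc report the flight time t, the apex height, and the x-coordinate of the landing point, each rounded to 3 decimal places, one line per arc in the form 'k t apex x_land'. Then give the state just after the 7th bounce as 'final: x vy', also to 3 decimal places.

1 3.918 23.378 32.561
2 3.070 11.785 58.077
3 2.180 5.941 76.193
4 1.548 2.995 89.055
5 1.099 1.510 98.187
6 0.780 0.761 104.671
7 0.554 0.384 109.275
final: 109.275 1.967

Arc 1: start y=7.960, vy=17.560 → t=3.918, apex=23.378, x_land=32.561, impact vy=-21.623
  bounce: vy ← 0.71·21.623 = 15.352
Arc 2: start y=0.000, vy=15.352 → t=3.070, apex=11.785, x_land=58.077, impact vy=-15.352
  bounce: vy ← 0.71·15.352 = 10.900
Arc 3: start y=0.000, vy=10.900 → t=2.180, apex=5.941, x_land=76.193, impact vy=-10.900
  bounce: vy ← 0.71·10.900 = 7.739
Arc 4: start y=0.000, vy=7.739 → t=1.548, apex=2.995, x_land=89.055, impact vy=-7.739
  bounce: vy ← 0.71·7.739 = 5.495
Arc 5: start y=0.000, vy=5.495 → t=1.099, apex=1.510, x_land=98.187, impact vy=-5.495
  bounce: vy ← 0.71·5.495 = 3.901
Arc 6: start y=0.000, vy=3.901 → t=0.780, apex=0.761, x_land=104.671, impact vy=-3.901
  bounce: vy ← 0.71·3.901 = 2.770
Arc 7: start y=0.000, vy=2.770 → t=0.554, apex=0.384, x_land=109.275, impact vy=-2.770
  bounce: vy ← 0.71·2.770 = 1.967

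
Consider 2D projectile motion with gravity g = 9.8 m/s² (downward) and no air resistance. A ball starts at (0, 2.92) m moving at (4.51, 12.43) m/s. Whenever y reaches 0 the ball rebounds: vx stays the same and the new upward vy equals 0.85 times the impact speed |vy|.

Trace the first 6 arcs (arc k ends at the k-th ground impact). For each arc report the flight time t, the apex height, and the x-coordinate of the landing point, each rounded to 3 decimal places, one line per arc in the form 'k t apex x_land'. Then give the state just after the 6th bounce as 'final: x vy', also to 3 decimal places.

Arc 1: start y=2.920, vy=12.430 → t=2.753, apex=10.803, x_land=12.417, impact vy=-14.551
  bounce: vy ← 0.85·14.551 = 12.369
Arc 2: start y=0.000, vy=12.369 → t=2.524, apex=7.805, x_land=23.801, impact vy=-12.369
  bounce: vy ← 0.85·12.369 = 10.513
Arc 3: start y=0.000, vy=10.513 → t=2.146, apex=5.639, x_land=33.477, impact vy=-10.513
  bounce: vy ← 0.85·10.513 = 8.936
Arc 4: start y=0.000, vy=8.936 → t=1.824, apex=4.074, x_land=41.702, impact vy=-8.936
  bounce: vy ← 0.85·8.936 = 7.596
Arc 5: start y=0.000, vy=7.596 → t=1.550, apex=2.944, x_land=48.694, impact vy=-7.596
  bounce: vy ← 0.85·7.596 = 6.456
Arc 6: start y=0.000, vy=6.456 → t=1.318, apex=2.127, x_land=54.636, impact vy=-6.456
  bounce: vy ← 0.85·6.456 = 5.488

1 2.753 10.803 12.417
2 2.524 7.805 23.801
3 2.146 5.639 33.477
4 1.824 4.074 41.702
5 1.550 2.944 48.694
6 1.318 2.127 54.636
final: 54.636 5.488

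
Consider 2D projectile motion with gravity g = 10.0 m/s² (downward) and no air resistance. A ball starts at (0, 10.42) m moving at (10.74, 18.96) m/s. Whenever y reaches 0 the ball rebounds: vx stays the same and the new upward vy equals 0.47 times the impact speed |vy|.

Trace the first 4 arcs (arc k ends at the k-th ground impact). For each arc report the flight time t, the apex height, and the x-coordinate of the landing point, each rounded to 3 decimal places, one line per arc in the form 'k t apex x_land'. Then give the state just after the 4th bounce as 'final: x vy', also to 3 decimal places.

Arc 1: start y=10.420, vy=18.960 → t=4.279, apex=28.394, x_land=45.957, impact vy=-23.830
  bounce: vy ← 0.47·23.830 = 11.200
Arc 2: start y=0.000, vy=11.200 → t=2.240, apex=6.272, x_land=70.015, impact vy=-11.200
  bounce: vy ← 0.47·11.200 = 5.264
Arc 3: start y=0.000, vy=5.264 → t=1.053, apex=1.386, x_land=81.322, impact vy=-5.264
  bounce: vy ← 0.47·5.264 = 2.474
Arc 4: start y=0.000, vy=2.474 → t=0.495, apex=0.306, x_land=86.637, impact vy=-2.474
  bounce: vy ← 0.47·2.474 = 1.163

1 4.279 28.394 45.957
2 2.240 6.272 70.015
3 1.053 1.386 81.322
4 0.495 0.306 86.637
final: 86.637 1.163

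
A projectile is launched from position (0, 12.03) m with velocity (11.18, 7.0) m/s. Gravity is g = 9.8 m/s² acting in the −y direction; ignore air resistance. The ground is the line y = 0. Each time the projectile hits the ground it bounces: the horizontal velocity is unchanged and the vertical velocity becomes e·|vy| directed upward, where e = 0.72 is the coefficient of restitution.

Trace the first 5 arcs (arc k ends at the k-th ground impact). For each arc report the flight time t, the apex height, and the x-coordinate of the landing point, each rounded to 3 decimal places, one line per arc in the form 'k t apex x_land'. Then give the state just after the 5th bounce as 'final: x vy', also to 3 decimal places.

Arc 1: start y=12.030, vy=7.000 → t=2.436, apex=14.530, x_land=27.238, impact vy=-16.876
  bounce: vy ← 0.72·16.876 = 12.150
Arc 2: start y=0.000, vy=12.150 → t=2.480, apex=7.532, x_land=54.961, impact vy=-12.150
  bounce: vy ← 0.72·12.150 = 8.748
Arc 3: start y=0.000, vy=8.748 → t=1.785, apex=3.905, x_land=74.921, impact vy=-8.748
  bounce: vy ← 0.72·8.748 = 6.299
Arc 4: start y=0.000, vy=6.299 → t=1.285, apex=2.024, x_land=89.293, impact vy=-6.299
  bounce: vy ← 0.72·6.299 = 4.535
Arc 5: start y=0.000, vy=4.535 → t=0.926, apex=1.049, x_land=99.640, impact vy=-4.535
  bounce: vy ← 0.72·4.535 = 3.265

1 2.436 14.530 27.238
2 2.480 7.532 54.961
3 1.785 3.905 74.921
4 1.285 2.024 89.293
5 0.926 1.049 99.640
final: 99.640 3.265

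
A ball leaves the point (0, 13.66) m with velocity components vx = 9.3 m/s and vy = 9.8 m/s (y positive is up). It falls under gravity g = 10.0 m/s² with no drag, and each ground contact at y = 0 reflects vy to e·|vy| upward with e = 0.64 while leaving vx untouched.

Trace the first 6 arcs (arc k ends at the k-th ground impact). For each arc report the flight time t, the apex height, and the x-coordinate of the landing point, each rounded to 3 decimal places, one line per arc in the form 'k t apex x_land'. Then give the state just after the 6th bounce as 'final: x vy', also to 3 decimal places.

Arc 1: start y=13.660, vy=9.800 → t=2.902, apex=18.462, x_land=26.985, impact vy=-19.216
  bounce: vy ← 0.64·19.216 = 12.298
Arc 2: start y=0.000, vy=12.298 → t=2.460, apex=7.562, x_land=49.859, impact vy=-12.298
  bounce: vy ← 0.64·12.298 = 7.871
Arc 3: start y=0.000, vy=7.871 → t=1.574, apex=3.097, x_land=64.498, impact vy=-7.871
  bounce: vy ← 0.64·7.871 = 5.037
Arc 4: start y=0.000, vy=5.037 → t=1.007, apex=1.269, x_land=73.868, impact vy=-5.037
  bounce: vy ← 0.64·5.037 = 3.224
Arc 5: start y=0.000, vy=3.224 → t=0.645, apex=0.520, x_land=79.864, impact vy=-3.224
  bounce: vy ← 0.64·3.224 = 2.063
Arc 6: start y=0.000, vy=2.063 → t=0.413, apex=0.213, x_land=83.702, impact vy=-2.063
  bounce: vy ← 0.64·2.063 = 1.320

1 2.902 18.462 26.985
2 2.460 7.562 49.859
3 1.574 3.097 64.498
4 1.007 1.269 73.868
5 0.645 0.520 79.864
6 0.413 0.213 83.702
final: 83.702 1.320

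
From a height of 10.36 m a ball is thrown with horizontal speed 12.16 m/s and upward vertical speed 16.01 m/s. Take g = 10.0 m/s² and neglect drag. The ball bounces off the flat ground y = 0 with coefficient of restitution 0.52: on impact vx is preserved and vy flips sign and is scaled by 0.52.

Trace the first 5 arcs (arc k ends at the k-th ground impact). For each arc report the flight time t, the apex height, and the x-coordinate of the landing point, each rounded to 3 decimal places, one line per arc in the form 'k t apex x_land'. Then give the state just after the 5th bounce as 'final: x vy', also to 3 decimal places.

Arc 1: start y=10.360, vy=16.010 → t=3.754, apex=23.176, x_land=45.648, impact vy=-21.530
  bounce: vy ← 0.52·21.530 = 11.195
Arc 2: start y=0.000, vy=11.195 → t=2.239, apex=6.267, x_land=72.875, impact vy=-11.195
  bounce: vy ← 0.52·11.195 = 5.822
Arc 3: start y=0.000, vy=5.822 → t=1.164, apex=1.695, x_land=87.033, impact vy=-5.822
  bounce: vy ← 0.52·5.822 = 3.027
Arc 4: start y=0.000, vy=3.027 → t=0.605, apex=0.458, x_land=94.395, impact vy=-3.027
  bounce: vy ← 0.52·3.027 = 1.574
Arc 5: start y=0.000, vy=1.574 → t=0.315, apex=0.124, x_land=98.224, impact vy=-1.574
  bounce: vy ← 0.52·1.574 = 0.819

1 3.754 23.176 45.648
2 2.239 6.267 72.875
3 1.164 1.695 87.033
4 0.605 0.458 94.395
5 0.315 0.124 98.224
final: 98.224 0.819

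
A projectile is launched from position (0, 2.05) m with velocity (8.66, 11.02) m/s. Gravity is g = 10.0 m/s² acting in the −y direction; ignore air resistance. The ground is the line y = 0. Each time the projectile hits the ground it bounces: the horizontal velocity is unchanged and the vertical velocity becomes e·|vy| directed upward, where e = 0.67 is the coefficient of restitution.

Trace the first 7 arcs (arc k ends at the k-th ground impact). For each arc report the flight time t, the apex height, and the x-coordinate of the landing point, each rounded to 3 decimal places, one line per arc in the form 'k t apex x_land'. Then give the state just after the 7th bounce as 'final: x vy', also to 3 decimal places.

1 2.377 8.122 20.581
2 1.708 3.646 35.371
3 1.144 1.637 45.280
4 0.767 0.735 51.919
5 0.514 0.330 56.368
6 0.344 0.148 59.348
7 0.231 0.066 61.345
final: 61.345 0.772

Arc 1: start y=2.050, vy=11.020 → t=2.377, apex=8.122, x_land=20.581, impact vy=-12.745
  bounce: vy ← 0.67·12.745 = 8.539
Arc 2: start y=0.000, vy=8.539 → t=1.708, apex=3.646, x_land=35.371, impact vy=-8.539
  bounce: vy ← 0.67·8.539 = 5.721
Arc 3: start y=0.000, vy=5.721 → t=1.144, apex=1.637, x_land=45.280, impact vy=-5.721
  bounce: vy ← 0.67·5.721 = 3.833
Arc 4: start y=0.000, vy=3.833 → t=0.767, apex=0.735, x_land=51.919, impact vy=-3.833
  bounce: vy ← 0.67·3.833 = 2.568
Arc 5: start y=0.000, vy=2.568 → t=0.514, apex=0.330, x_land=56.368, impact vy=-2.568
  bounce: vy ← 0.67·2.568 = 1.721
Arc 6: start y=0.000, vy=1.721 → t=0.344, apex=0.148, x_land=59.348, impact vy=-1.721
  bounce: vy ← 0.67·1.721 = 1.153
Arc 7: start y=0.000, vy=1.153 → t=0.231, apex=0.066, x_land=61.345, impact vy=-1.153
  bounce: vy ← 0.67·1.153 = 0.772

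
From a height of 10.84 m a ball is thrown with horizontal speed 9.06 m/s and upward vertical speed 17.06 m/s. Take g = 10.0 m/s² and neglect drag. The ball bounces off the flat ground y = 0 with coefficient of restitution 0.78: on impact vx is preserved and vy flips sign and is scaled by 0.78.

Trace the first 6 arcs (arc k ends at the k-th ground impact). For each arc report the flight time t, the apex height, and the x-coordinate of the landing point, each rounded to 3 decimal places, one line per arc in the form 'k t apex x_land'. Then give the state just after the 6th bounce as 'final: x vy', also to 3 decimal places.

Arc 1: start y=10.840, vy=17.060 → t=3.960, apex=25.392, x_land=35.873, impact vy=-22.535
  bounce: vy ← 0.78·22.535 = 17.578
Arc 2: start y=0.000, vy=17.578 → t=3.516, apex=15.449, x_land=67.724, impact vy=-17.578
  bounce: vy ← 0.78·17.578 = 13.711
Arc 3: start y=0.000, vy=13.711 → t=2.742, apex=9.399, x_land=92.568, impact vy=-13.711
  bounce: vy ← 0.78·13.711 = 10.694
Arc 4: start y=0.000, vy=10.694 → t=2.139, apex=5.718, x_land=111.945, impact vy=-10.694
  bounce: vy ← 0.78·10.694 = 8.341
Arc 5: start y=0.000, vy=8.341 → t=1.668, apex=3.479, x_land=127.060, impact vy=-8.341
  bounce: vy ← 0.78·8.341 = 6.506
Arc 6: start y=0.000, vy=6.506 → t=1.301, apex=2.117, x_land=138.850, impact vy=-6.506
  bounce: vy ← 0.78·6.506 = 5.075

1 3.960 25.392 35.873
2 3.516 15.449 67.724
3 2.742 9.399 92.568
4 2.139 5.718 111.945
5 1.668 3.479 127.060
6 1.301 2.117 138.850
final: 138.850 5.075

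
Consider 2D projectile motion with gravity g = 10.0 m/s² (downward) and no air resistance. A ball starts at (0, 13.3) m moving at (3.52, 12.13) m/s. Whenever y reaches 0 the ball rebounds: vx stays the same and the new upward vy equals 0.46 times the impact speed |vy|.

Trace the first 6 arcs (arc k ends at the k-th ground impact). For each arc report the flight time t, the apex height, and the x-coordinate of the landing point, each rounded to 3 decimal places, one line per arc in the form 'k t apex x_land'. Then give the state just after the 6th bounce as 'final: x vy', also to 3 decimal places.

1 3.246 20.657 11.424
2 1.870 4.371 18.007
3 0.860 0.925 21.035
4 0.396 0.196 22.427
5 0.182 0.041 23.068
6 0.084 0.009 23.363
final: 23.363 0.193

Arc 1: start y=13.300, vy=12.130 → t=3.246, apex=20.657, x_land=11.424, impact vy=-20.326
  bounce: vy ← 0.46·20.326 = 9.350
Arc 2: start y=0.000, vy=9.350 → t=1.870, apex=4.371, x_land=18.007, impact vy=-9.350
  bounce: vy ← 0.46·9.350 = 4.301
Arc 3: start y=0.000, vy=4.301 → t=0.860, apex=0.925, x_land=21.035, impact vy=-4.301
  bounce: vy ← 0.46·4.301 = 1.978
Arc 4: start y=0.000, vy=1.978 → t=0.396, apex=0.196, x_land=22.427, impact vy=-1.978
  bounce: vy ← 0.46·1.978 = 0.910
Arc 5: start y=0.000, vy=0.910 → t=0.182, apex=0.041, x_land=23.068, impact vy=-0.910
  bounce: vy ← 0.46·0.910 = 0.419
Arc 6: start y=0.000, vy=0.419 → t=0.084, apex=0.009, x_land=23.363, impact vy=-0.419
  bounce: vy ← 0.46·0.419 = 0.193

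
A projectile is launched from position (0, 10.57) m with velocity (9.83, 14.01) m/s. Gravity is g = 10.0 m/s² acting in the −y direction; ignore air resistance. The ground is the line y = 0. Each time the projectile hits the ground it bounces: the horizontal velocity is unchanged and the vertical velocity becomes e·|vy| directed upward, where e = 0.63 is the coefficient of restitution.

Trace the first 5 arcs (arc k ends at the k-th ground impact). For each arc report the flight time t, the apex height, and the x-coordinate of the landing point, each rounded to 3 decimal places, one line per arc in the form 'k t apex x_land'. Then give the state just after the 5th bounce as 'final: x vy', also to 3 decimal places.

Arc 1: start y=10.570, vy=14.010 → t=3.420, apex=20.384, x_land=33.620, impact vy=-20.191
  bounce: vy ← 0.63·20.191 = 12.720
Arc 2: start y=0.000, vy=12.720 → t=2.544, apex=8.090, x_land=58.628, impact vy=-12.720
  bounce: vy ← 0.63·12.720 = 8.014
Arc 3: start y=0.000, vy=8.014 → t=1.603, apex=3.211, x_land=74.383, impact vy=-8.014
  bounce: vy ← 0.63·8.014 = 5.049
Arc 4: start y=0.000, vy=5.049 → t=1.010, apex=1.274, x_land=84.309, impact vy=-5.049
  bounce: vy ← 0.63·5.049 = 3.181
Arc 5: start y=0.000, vy=3.181 → t=0.636, apex=0.506, x_land=90.562, impact vy=-3.181
  bounce: vy ← 0.63·3.181 = 2.004

1 3.420 20.384 33.620
2 2.544 8.090 58.628
3 1.603 3.211 74.383
4 1.010 1.274 84.309
5 0.636 0.506 90.562
final: 90.562 2.004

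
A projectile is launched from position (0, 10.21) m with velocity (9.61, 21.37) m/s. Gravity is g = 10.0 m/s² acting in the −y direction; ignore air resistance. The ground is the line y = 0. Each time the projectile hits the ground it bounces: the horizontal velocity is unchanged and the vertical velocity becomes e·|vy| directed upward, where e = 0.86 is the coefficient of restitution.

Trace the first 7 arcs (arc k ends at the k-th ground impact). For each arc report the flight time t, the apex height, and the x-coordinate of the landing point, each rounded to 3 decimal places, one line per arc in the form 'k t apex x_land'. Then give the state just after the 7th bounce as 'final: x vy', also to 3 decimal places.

Arc 1: start y=10.210, vy=21.370 → t=4.708, apex=33.044, x_land=45.242, impact vy=-25.708
  bounce: vy ← 0.86·25.708 = 22.108
Arc 2: start y=0.000, vy=22.108 → t=4.422, apex=24.439, x_land=87.734, impact vy=-22.108
  bounce: vy ← 0.86·22.108 = 19.013
Arc 3: start y=0.000, vy=19.013 → t=3.803, apex=18.075, x_land=124.278, impact vy=-19.013
  bounce: vy ← 0.86·19.013 = 16.351
Arc 4: start y=0.000, vy=16.351 → t=3.270, apex=13.368, x_land=155.705, impact vy=-16.351
  bounce: vy ← 0.86·16.351 = 14.062
Arc 5: start y=0.000, vy=14.062 → t=2.812, apex=9.887, x_land=182.733, impact vy=-14.062
  bounce: vy ← 0.86·14.062 = 12.094
Arc 6: start y=0.000, vy=12.094 → t=2.419, apex=7.313, x_land=205.976, impact vy=-12.094
  bounce: vy ← 0.86·12.094 = 10.400
Arc 7: start y=0.000, vy=10.400 → t=2.080, apex=5.408, x_land=225.966, impact vy=-10.400
  bounce: vy ← 0.86·10.400 = 8.944

1 4.708 33.044 45.242
2 4.422 24.439 87.734
3 3.803 18.075 124.278
4 3.270 13.368 155.705
5 2.812 9.887 182.733
6 2.419 7.313 205.976
7 2.080 5.408 225.966
final: 225.966 8.944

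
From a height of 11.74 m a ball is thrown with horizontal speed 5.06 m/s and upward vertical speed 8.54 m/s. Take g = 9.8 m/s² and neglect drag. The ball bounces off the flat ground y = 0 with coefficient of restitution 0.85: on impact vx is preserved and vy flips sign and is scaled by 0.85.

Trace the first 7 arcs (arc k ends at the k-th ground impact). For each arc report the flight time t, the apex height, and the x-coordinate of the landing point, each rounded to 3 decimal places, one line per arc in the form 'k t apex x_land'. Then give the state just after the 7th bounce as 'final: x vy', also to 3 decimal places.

1 2.648 15.461 13.398
2 3.020 11.171 28.677
3 2.567 8.071 41.665
4 2.182 5.831 52.705
5 1.854 4.213 62.089
6 1.576 3.044 70.065
7 1.340 2.199 76.845
final: 76.845 5.581

Arc 1: start y=11.740, vy=8.540 → t=2.648, apex=15.461, x_land=13.398, impact vy=-17.408
  bounce: vy ← 0.85·17.408 = 14.797
Arc 2: start y=0.000, vy=14.797 → t=3.020, apex=11.171, x_land=28.677, impact vy=-14.797
  bounce: vy ← 0.85·14.797 = 12.577
Arc 3: start y=0.000, vy=12.577 → t=2.567, apex=8.071, x_land=41.665, impact vy=-12.577
  bounce: vy ← 0.85·12.577 = 10.691
Arc 4: start y=0.000, vy=10.691 → t=2.182, apex=5.831, x_land=52.705, impact vy=-10.691
  bounce: vy ← 0.85·10.691 = 9.087
Arc 5: start y=0.000, vy=9.087 → t=1.854, apex=4.213, x_land=62.089, impact vy=-9.087
  bounce: vy ← 0.85·9.087 = 7.724
Arc 6: start y=0.000, vy=7.724 → t=1.576, apex=3.044, x_land=70.065, impact vy=-7.724
  bounce: vy ← 0.85·7.724 = 6.565
Arc 7: start y=0.000, vy=6.565 → t=1.340, apex=2.199, x_land=76.845, impact vy=-6.565
  bounce: vy ← 0.85·6.565 = 5.581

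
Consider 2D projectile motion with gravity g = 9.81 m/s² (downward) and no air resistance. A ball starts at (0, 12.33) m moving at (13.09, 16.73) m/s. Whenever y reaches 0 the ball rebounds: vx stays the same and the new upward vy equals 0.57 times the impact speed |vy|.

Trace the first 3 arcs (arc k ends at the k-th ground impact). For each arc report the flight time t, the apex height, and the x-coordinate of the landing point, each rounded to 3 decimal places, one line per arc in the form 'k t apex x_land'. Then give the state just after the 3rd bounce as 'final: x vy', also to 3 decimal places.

1 4.034 26.596 52.804
2 2.655 8.641 87.553
3 1.513 2.807 107.359
final: 107.359 4.230

Arc 1: start y=12.330, vy=16.730 → t=4.034, apex=26.596, x_land=52.804, impact vy=-22.843
  bounce: vy ← 0.57·22.843 = 13.021
Arc 2: start y=0.000, vy=13.021 → t=2.655, apex=8.641, x_land=87.553, impact vy=-13.021
  bounce: vy ← 0.57·13.021 = 7.422
Arc 3: start y=0.000, vy=7.422 → t=1.513, apex=2.807, x_land=107.359, impact vy=-7.422
  bounce: vy ← 0.57·7.422 = 4.230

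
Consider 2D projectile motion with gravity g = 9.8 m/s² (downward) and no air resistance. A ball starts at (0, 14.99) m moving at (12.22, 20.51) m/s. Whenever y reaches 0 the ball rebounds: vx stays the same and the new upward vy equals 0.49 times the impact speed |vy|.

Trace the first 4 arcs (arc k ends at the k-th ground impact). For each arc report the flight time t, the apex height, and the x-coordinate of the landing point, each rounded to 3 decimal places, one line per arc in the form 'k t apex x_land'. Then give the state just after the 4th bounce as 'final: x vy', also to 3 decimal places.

1 4.820 36.452 58.905
2 2.673 8.752 91.568
3 1.310 2.101 107.573
4 0.642 0.505 115.416
final: 115.416 1.541

Arc 1: start y=14.990, vy=20.510 → t=4.820, apex=36.452, x_land=58.905, impact vy=-26.729
  bounce: vy ← 0.49·26.729 = 13.097
Arc 2: start y=0.000, vy=13.097 → t=2.673, apex=8.752, x_land=91.568, impact vy=-13.097
  bounce: vy ← 0.49·13.097 = 6.418
Arc 3: start y=0.000, vy=6.418 → t=1.310, apex=2.101, x_land=107.573, impact vy=-6.418
  bounce: vy ← 0.49·6.418 = 3.145
Arc 4: start y=0.000, vy=3.145 → t=0.642, apex=0.505, x_land=115.416, impact vy=-3.145
  bounce: vy ← 0.49·3.145 = 1.541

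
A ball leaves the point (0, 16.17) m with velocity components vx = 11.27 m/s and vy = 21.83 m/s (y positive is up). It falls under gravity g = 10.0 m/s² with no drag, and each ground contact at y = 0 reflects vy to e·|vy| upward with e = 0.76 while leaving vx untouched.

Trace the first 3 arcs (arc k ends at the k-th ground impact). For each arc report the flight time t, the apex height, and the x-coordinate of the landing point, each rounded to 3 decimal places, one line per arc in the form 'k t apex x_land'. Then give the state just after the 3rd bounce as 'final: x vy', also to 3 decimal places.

Arc 1: start y=16.170, vy=21.830 → t=5.011, apex=39.997, x_land=56.478, impact vy=-28.283
  bounce: vy ← 0.76·28.283 = 21.495
Arc 2: start y=0.000, vy=21.495 → t=4.299, apex=23.103, x_land=104.928, impact vy=-21.495
  bounce: vy ← 0.76·21.495 = 16.336
Arc 3: start y=0.000, vy=16.336 → t=3.267, apex=13.344, x_land=141.751, impact vy=-16.336
  bounce: vy ← 0.76·16.336 = 12.416

1 5.011 39.997 56.478
2 4.299 23.103 104.928
3 3.267 13.344 141.751
final: 141.751 12.416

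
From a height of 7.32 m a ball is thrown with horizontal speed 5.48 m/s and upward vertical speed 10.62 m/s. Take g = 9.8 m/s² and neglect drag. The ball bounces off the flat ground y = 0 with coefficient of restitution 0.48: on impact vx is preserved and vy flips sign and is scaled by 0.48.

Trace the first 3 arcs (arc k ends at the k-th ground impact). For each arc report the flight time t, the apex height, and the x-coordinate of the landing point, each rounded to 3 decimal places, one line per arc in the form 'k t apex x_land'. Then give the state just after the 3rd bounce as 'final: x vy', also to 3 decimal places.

Arc 1: start y=7.320, vy=10.620 → t=2.717, apex=13.074, x_land=14.890, impact vy=-16.008
  bounce: vy ← 0.48·16.008 = 7.684
Arc 2: start y=0.000, vy=7.684 → t=1.568, apex=3.012, x_land=23.483, impact vy=-7.684
  bounce: vy ← 0.48·7.684 = 3.688
Arc 3: start y=0.000, vy=3.688 → t=0.753, apex=0.694, x_land=27.608, impact vy=-3.688
  bounce: vy ← 0.48·3.688 = 1.770

1 2.717 13.074 14.890
2 1.568 3.012 23.483
3 0.753 0.694 27.608
final: 27.608 1.770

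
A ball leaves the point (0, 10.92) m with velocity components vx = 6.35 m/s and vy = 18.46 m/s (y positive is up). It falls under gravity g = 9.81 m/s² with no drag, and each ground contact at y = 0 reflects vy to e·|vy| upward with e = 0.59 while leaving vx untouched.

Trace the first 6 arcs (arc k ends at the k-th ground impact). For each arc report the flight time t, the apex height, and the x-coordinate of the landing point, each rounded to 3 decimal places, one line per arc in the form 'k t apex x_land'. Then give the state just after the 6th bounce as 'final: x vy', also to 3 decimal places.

Arc 1: start y=10.920, vy=18.460 → t=4.283, apex=28.289, x_land=27.199, impact vy=-23.559
  bounce: vy ← 0.59·23.559 = 13.900
Arc 2: start y=0.000, vy=13.900 → t=2.834, apex=9.847, x_land=45.193, impact vy=-13.900
  bounce: vy ← 0.59·13.900 = 8.201
Arc 3: start y=0.000, vy=8.201 → t=1.672, apex=3.428, x_land=55.810, impact vy=-8.201
  bounce: vy ← 0.59·8.201 = 4.839
Arc 4: start y=0.000, vy=4.839 → t=0.986, apex=1.193, x_land=62.074, impact vy=-4.839
  bounce: vy ← 0.59·4.839 = 2.855
Arc 5: start y=0.000, vy=2.855 → t=0.582, apex=0.415, x_land=65.770, impact vy=-2.855
  bounce: vy ← 0.59·2.855 = 1.684
Arc 6: start y=0.000, vy=1.684 → t=0.343, apex=0.145, x_land=67.950, impact vy=-1.684
  bounce: vy ← 0.59·1.684 = 0.994

1 4.283 28.289 27.199
2 2.834 9.847 45.193
3 1.672 3.428 55.810
4 0.986 1.193 62.074
5 0.582 0.415 65.770
6 0.343 0.145 67.950
final: 67.950 0.994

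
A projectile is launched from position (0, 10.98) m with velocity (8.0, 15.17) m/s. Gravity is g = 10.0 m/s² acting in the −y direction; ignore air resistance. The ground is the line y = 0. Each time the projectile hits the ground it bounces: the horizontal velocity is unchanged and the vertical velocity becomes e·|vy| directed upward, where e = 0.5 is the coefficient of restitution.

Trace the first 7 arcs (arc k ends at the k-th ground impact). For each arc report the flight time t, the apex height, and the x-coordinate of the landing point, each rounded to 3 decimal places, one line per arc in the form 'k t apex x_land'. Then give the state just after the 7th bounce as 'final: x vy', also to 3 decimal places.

1 3.638 22.486 29.101
2 2.121 5.622 46.067
3 1.060 1.405 54.550
4 0.530 0.351 58.791
5 0.265 0.088 60.912
6 0.133 0.022 61.972
7 0.066 0.005 62.502
final: 62.502 0.166

Arc 1: start y=10.980, vy=15.170 → t=3.638, apex=22.486, x_land=29.101, impact vy=-21.207
  bounce: vy ← 0.5·21.207 = 10.603
Arc 2: start y=0.000, vy=10.603 → t=2.121, apex=5.622, x_land=46.067, impact vy=-10.603
  bounce: vy ← 0.5·10.603 = 5.302
Arc 3: start y=0.000, vy=5.302 → t=1.060, apex=1.405, x_land=54.550, impact vy=-5.302
  bounce: vy ← 0.5·5.302 = 2.651
Arc 4: start y=0.000, vy=2.651 → t=0.530, apex=0.351, x_land=58.791, impact vy=-2.651
  bounce: vy ← 0.5·2.651 = 1.325
Arc 5: start y=0.000, vy=1.325 → t=0.265, apex=0.088, x_land=60.912, impact vy=-1.325
  bounce: vy ← 0.5·1.325 = 0.663
Arc 6: start y=0.000, vy=0.663 → t=0.133, apex=0.022, x_land=61.972, impact vy=-0.663
  bounce: vy ← 0.5·0.663 = 0.331
Arc 7: start y=0.000, vy=0.331 → t=0.066, apex=0.005, x_land=62.502, impact vy=-0.331
  bounce: vy ← 0.5·0.331 = 0.166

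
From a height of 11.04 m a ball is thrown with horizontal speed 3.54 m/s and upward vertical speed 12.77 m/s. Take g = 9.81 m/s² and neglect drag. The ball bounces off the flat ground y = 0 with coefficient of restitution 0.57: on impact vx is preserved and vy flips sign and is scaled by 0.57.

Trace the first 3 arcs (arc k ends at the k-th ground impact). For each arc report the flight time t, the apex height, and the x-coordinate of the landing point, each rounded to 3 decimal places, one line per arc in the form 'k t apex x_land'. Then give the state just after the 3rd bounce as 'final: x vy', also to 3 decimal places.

Arc 1: start y=11.040, vy=12.770 → t=3.288, apex=19.352, x_land=11.640, impact vy=-19.485
  bounce: vy ← 0.57·19.485 = 11.107
Arc 2: start y=0.000, vy=11.107 → t=2.264, apex=6.287, x_land=19.655, impact vy=-11.107
  bounce: vy ← 0.57·11.107 = 6.331
Arc 3: start y=0.000, vy=6.331 → t=1.291, apex=2.043, x_land=24.224, impact vy=-6.331
  bounce: vy ← 0.57·6.331 = 3.609

1 3.288 19.352 11.640
2 2.264 6.287 19.655
3 1.291 2.043 24.224
final: 24.224 3.609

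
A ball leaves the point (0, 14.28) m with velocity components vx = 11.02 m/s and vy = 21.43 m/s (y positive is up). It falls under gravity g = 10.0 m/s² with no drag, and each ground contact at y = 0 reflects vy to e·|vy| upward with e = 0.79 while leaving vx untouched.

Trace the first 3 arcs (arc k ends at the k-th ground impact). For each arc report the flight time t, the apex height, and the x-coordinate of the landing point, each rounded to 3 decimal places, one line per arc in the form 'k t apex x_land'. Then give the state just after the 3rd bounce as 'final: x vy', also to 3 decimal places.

Arc 1: start y=14.280, vy=21.430 → t=4.872, apex=37.242, x_land=53.691, impact vy=-27.292
  bounce: vy ← 0.79·27.292 = 21.561
Arc 2: start y=0.000, vy=21.561 → t=4.312, apex=23.243, x_land=101.211, impact vy=-21.561
  bounce: vy ← 0.79·21.561 = 17.033
Arc 3: start y=0.000, vy=17.033 → t=3.407, apex=14.506, x_land=138.751, impact vy=-17.033
  bounce: vy ← 0.79·17.033 = 13.456

1 4.872 37.242 53.691
2 4.312 23.243 101.211
3 3.407 14.506 138.751
final: 138.751 13.456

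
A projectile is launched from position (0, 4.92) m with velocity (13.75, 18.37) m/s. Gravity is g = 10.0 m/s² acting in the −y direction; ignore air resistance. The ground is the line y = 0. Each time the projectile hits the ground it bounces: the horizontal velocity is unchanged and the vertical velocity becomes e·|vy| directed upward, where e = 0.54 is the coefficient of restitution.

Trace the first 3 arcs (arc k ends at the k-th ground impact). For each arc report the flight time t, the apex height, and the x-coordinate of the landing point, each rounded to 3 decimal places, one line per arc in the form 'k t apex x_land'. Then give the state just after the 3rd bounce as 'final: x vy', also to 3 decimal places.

1 3.925 21.793 53.965
2 2.255 6.355 84.968
3 1.218 1.853 101.709
final: 101.709 3.287

Arc 1: start y=4.920, vy=18.370 → t=3.925, apex=21.793, x_land=53.965, impact vy=-20.877
  bounce: vy ← 0.54·20.877 = 11.274
Arc 2: start y=0.000, vy=11.274 → t=2.255, apex=6.355, x_land=84.968, impact vy=-11.274
  bounce: vy ← 0.54·11.274 = 6.088
Arc 3: start y=0.000, vy=6.088 → t=1.218, apex=1.853, x_land=101.709, impact vy=-6.088
  bounce: vy ← 0.54·6.088 = 3.287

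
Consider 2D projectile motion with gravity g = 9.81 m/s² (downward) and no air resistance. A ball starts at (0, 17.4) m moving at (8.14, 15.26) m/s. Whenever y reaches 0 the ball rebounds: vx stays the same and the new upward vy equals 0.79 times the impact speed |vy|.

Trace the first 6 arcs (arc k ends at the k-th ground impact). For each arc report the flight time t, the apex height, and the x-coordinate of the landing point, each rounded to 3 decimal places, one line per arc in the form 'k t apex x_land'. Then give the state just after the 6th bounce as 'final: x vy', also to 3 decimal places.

1 3.998 29.269 32.546
2 3.860 18.267 63.963
3 3.049 11.400 88.783
4 2.409 7.115 108.390
5 1.903 4.440 123.880
6 1.503 2.771 136.117
final: 136.117 5.825

Arc 1: start y=17.400, vy=15.260 → t=3.998, apex=29.269, x_land=32.546, impact vy=-23.964
  bounce: vy ← 0.79·23.964 = 18.931
Arc 2: start y=0.000, vy=18.931 → t=3.860, apex=18.267, x_land=63.963, impact vy=-18.931
  bounce: vy ← 0.79·18.931 = 14.956
Arc 3: start y=0.000, vy=14.956 → t=3.049, apex=11.400, x_land=88.783, impact vy=-14.956
  bounce: vy ← 0.79·14.956 = 11.815
Arc 4: start y=0.000, vy=11.815 → t=2.409, apex=7.115, x_land=108.390, impact vy=-11.815
  bounce: vy ← 0.79·11.815 = 9.334
Arc 5: start y=0.000, vy=9.334 → t=1.903, apex=4.440, x_land=123.880, impact vy=-9.334
  bounce: vy ← 0.79·9.334 = 7.374
Arc 6: start y=0.000, vy=7.374 → t=1.503, apex=2.771, x_land=136.117, impact vy=-7.374
  bounce: vy ← 0.79·7.374 = 5.825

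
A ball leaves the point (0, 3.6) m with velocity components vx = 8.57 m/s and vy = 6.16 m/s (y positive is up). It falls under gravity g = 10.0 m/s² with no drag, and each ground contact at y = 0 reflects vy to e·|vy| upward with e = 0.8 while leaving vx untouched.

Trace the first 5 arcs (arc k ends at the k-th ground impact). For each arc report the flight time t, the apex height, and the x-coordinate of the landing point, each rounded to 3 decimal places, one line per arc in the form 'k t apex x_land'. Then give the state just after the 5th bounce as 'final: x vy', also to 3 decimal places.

Arc 1: start y=3.600, vy=6.160 → t=1.665, apex=5.497, x_land=14.265, impact vy=-10.485
  bounce: vy ← 0.8·10.485 = 8.388
Arc 2: start y=0.000, vy=8.388 → t=1.678, apex=3.518, x_land=28.643, impact vy=-8.388
  bounce: vy ← 0.8·8.388 = 6.711
Arc 3: start y=0.000, vy=6.711 → t=1.342, apex=2.252, x_land=40.145, impact vy=-6.711
  bounce: vy ← 0.8·6.711 = 5.369
Arc 4: start y=0.000, vy=5.369 → t=1.074, apex=1.441, x_land=49.347, impact vy=-5.369
  bounce: vy ← 0.8·5.369 = 4.295
Arc 5: start y=0.000, vy=4.295 → t=0.859, apex=0.922, x_land=56.708, impact vy=-4.295
  bounce: vy ← 0.8·4.295 = 3.436

1 1.665 5.497 14.265
2 1.678 3.518 28.643
3 1.342 2.252 40.145
4 1.074 1.441 49.347
5 0.859 0.922 56.708
final: 56.708 3.436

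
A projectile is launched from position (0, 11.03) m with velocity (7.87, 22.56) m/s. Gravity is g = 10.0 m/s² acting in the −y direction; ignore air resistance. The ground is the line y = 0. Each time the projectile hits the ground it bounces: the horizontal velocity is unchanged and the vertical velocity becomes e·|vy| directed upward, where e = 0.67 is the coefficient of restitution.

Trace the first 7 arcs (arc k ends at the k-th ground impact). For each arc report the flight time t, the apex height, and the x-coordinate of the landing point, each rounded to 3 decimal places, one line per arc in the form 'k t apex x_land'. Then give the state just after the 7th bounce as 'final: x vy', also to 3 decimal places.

Arc 1: start y=11.030, vy=22.560 → t=4.957, apex=36.478, x_land=39.012, impact vy=-27.010
  bounce: vy ← 0.67·27.010 = 18.097
Arc 2: start y=0.000, vy=18.097 → t=3.619, apex=16.375, x_land=67.496, impact vy=-18.097
  bounce: vy ← 0.67·18.097 = 12.125
Arc 3: start y=0.000, vy=12.125 → t=2.425, apex=7.351, x_land=86.581, impact vy=-12.125
  bounce: vy ← 0.67·12.125 = 8.124
Arc 4: start y=0.000, vy=8.124 → t=1.625, apex=3.300, x_land=99.368, impact vy=-8.124
  bounce: vy ← 0.67·8.124 = 5.443
Arc 5: start y=0.000, vy=5.443 → t=1.089, apex=1.481, x_land=107.935, impact vy=-5.443
  bounce: vy ← 0.67·5.443 = 3.647
Arc 6: start y=0.000, vy=3.647 → t=0.729, apex=0.665, x_land=113.675, impact vy=-3.647
  bounce: vy ← 0.67·3.647 = 2.443
Arc 7: start y=0.000, vy=2.443 → t=0.489, apex=0.298, x_land=117.520, impact vy=-2.443
  bounce: vy ← 0.67·2.443 = 1.637

1 4.957 36.478 39.012
2 3.619 16.375 67.496
3 2.425 7.351 86.581
4 1.625 3.300 99.368
5 1.089 1.481 107.935
6 0.729 0.665 113.675
7 0.489 0.298 117.520
final: 117.520 1.637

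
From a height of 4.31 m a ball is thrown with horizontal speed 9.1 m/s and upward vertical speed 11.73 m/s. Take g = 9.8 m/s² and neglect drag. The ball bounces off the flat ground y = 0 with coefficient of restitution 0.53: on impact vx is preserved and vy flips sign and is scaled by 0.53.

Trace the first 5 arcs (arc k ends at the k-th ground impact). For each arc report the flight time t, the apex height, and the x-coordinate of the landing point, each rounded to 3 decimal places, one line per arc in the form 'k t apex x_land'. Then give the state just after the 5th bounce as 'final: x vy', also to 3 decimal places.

Arc 1: start y=4.310, vy=11.730 → t=2.718, apex=11.330, x_land=24.730, impact vy=-14.902
  bounce: vy ← 0.53·14.902 = 7.898
Arc 2: start y=0.000, vy=7.898 → t=1.612, apex=3.183, x_land=39.397, impact vy=-7.898
  bounce: vy ← 0.53·7.898 = 4.186
Arc 3: start y=0.000, vy=4.186 → t=0.854, apex=0.894, x_land=47.171, impact vy=-4.186
  bounce: vy ← 0.53·4.186 = 2.219
Arc 4: start y=0.000, vy=2.219 → t=0.453, apex=0.251, x_land=51.292, impact vy=-2.219
  bounce: vy ← 0.53·2.219 = 1.176
Arc 5: start y=0.000, vy=1.176 → t=0.240, apex=0.071, x_land=53.475, impact vy=-1.176
  bounce: vy ← 0.53·1.176 = 0.623

1 2.718 11.330 24.730
2 1.612 3.183 39.397
3 0.854 0.894 47.171
4 0.453 0.251 51.292
5 0.240 0.071 53.475
final: 53.475 0.623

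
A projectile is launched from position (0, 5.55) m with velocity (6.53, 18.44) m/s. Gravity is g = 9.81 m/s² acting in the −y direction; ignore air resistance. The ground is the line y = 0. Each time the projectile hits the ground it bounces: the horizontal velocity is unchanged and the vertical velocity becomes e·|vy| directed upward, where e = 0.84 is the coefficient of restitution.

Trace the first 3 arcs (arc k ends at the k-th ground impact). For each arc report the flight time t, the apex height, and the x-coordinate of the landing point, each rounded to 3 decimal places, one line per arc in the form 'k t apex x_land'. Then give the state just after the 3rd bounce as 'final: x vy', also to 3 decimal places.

1 4.040 22.881 26.378
2 3.628 16.145 50.072
3 3.048 11.392 69.975
final: 69.975 12.558

Arc 1: start y=5.550, vy=18.440 → t=4.040, apex=22.881, x_land=26.378, impact vy=-21.188
  bounce: vy ← 0.84·21.188 = 17.798
Arc 2: start y=0.000, vy=17.798 → t=3.628, apex=16.145, x_land=50.072, impact vy=-17.798
  bounce: vy ← 0.84·17.798 = 14.950
Arc 3: start y=0.000, vy=14.950 → t=3.048, apex=11.392, x_land=69.975, impact vy=-14.950
  bounce: vy ← 0.84·14.950 = 12.558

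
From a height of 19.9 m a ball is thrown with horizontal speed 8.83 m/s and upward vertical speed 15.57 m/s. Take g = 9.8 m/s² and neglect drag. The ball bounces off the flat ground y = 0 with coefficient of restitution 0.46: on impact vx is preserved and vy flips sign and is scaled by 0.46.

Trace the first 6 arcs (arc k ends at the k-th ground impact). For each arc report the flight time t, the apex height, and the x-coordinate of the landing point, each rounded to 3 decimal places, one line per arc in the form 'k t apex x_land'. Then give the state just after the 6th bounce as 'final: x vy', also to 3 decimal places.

1 4.155 32.269 36.689
2 2.361 6.828 57.535
3 1.086 1.445 67.125
4 0.500 0.306 71.536
5 0.230 0.065 73.565
6 0.106 0.014 74.499
final: 74.499 0.238

Arc 1: start y=19.900, vy=15.570 → t=4.155, apex=32.269, x_land=36.689, impact vy=-25.149
  bounce: vy ← 0.46·25.149 = 11.568
Arc 2: start y=0.000, vy=11.568 → t=2.361, apex=6.828, x_land=57.535, impact vy=-11.568
  bounce: vy ← 0.46·11.568 = 5.321
Arc 3: start y=0.000, vy=5.321 → t=1.086, apex=1.445, x_land=67.125, impact vy=-5.321
  bounce: vy ← 0.46·5.321 = 2.448
Arc 4: start y=0.000, vy=2.448 → t=0.500, apex=0.306, x_land=71.536, impact vy=-2.448
  bounce: vy ← 0.46·2.448 = 1.126
Arc 5: start y=0.000, vy=1.126 → t=0.230, apex=0.065, x_land=73.565, impact vy=-1.126
  bounce: vy ← 0.46·1.126 = 0.518
Arc 6: start y=0.000, vy=0.518 → t=0.106, apex=0.014, x_land=74.499, impact vy=-0.518
  bounce: vy ← 0.46·0.518 = 0.238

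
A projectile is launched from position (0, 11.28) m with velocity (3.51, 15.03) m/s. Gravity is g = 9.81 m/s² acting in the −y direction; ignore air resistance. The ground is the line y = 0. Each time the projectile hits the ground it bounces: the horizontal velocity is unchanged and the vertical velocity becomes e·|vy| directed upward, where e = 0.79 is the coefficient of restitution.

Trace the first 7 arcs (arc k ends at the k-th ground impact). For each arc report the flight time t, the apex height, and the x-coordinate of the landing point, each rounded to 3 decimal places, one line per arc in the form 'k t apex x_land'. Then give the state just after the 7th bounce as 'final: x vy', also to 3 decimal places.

1 3.688 22.794 12.944
2 3.406 14.226 24.899
3 2.691 8.878 34.344
4 2.126 5.541 41.805
5 1.679 3.458 47.699
6 1.327 2.158 52.356
7 1.048 1.347 56.035
final: 56.035 4.061

Arc 1: start y=11.280, vy=15.030 → t=3.688, apex=22.794, x_land=12.944, impact vy=-21.147
  bounce: vy ← 0.79·21.147 = 16.706
Arc 2: start y=0.000, vy=16.706 → t=3.406, apex=14.226, x_land=24.899, impact vy=-16.706
  bounce: vy ← 0.79·16.706 = 13.198
Arc 3: start y=0.000, vy=13.198 → t=2.691, apex=8.878, x_land=34.344, impact vy=-13.198
  bounce: vy ← 0.79·13.198 = 10.427
Arc 4: start y=0.000, vy=10.427 → t=2.126, apex=5.541, x_land=41.805, impact vy=-10.427
  bounce: vy ← 0.79·10.427 = 8.237
Arc 5: start y=0.000, vy=8.237 → t=1.679, apex=3.458, x_land=47.699, impact vy=-8.237
  bounce: vy ← 0.79·8.237 = 6.507
Arc 6: start y=0.000, vy=6.507 → t=1.327, apex=2.158, x_land=52.356, impact vy=-6.507
  bounce: vy ← 0.79·6.507 = 5.141
Arc 7: start y=0.000, vy=5.141 → t=1.048, apex=1.347, x_land=56.035, impact vy=-5.141
  bounce: vy ← 0.79·5.141 = 4.061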